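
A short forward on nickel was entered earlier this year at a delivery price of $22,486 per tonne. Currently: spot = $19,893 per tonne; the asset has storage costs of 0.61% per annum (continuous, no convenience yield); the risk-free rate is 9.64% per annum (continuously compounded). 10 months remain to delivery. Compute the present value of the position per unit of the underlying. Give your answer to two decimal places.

$755.90 per tonne

Current fair forward for the remaining 10 months: F = S·e^((r + u)·T), (r + u) = 0.0964 + 0.0061 = 0.1025
F = 19893 · e^(0.1025 × 10/12) = 19893 × 1.08917079 = 21666.8745
Value of long forward = (F − K)·e^(−rT) = (21666.8745 − 22486) · e^(−0.0964·10/12)
= -819.1255 × 0.92280869 = -755.90
Short position value = −(long value) = $755.90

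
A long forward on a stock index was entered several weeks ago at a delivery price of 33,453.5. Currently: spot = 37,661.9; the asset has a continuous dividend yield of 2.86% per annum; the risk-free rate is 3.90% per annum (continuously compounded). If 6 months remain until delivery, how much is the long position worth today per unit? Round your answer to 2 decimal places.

Current fair forward for the remaining 6 months: F = S·e^((r − q)·T), (r − q) = 0.0390 − 0.0286 = 0.0104
F = 37661.9 · e^(0.0104 × 6/12) = 37661.9 × 1.00521354 = 37858.2518
Value of long forward = (F − K)·e^(−rT) = (37858.2518 − 33453.5) · e^(−0.0390·6/12)
= 4404.7518 × 0.98068890 = 4319.69

4319.69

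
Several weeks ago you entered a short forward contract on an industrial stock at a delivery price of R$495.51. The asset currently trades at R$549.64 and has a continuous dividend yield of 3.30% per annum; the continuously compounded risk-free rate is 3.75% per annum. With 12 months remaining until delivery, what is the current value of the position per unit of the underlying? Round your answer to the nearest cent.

-R$54.53

Current fair forward for the remaining 12 months: F = S·e^((r − q)·T), (r − q) = 0.0375 − 0.0330 = 0.0045
F = 549.64 · e^(0.0045 × 12/12) = 549.64 × 1.004510 = 552.1189
Value of long forward = (F − K)·e^(−rT) = (552.1189 − 495.51) · e^(−0.0375·12/12)
= 56.6089 × 0.963194 = 54.53
Short position value = −(long value) = -R$54.53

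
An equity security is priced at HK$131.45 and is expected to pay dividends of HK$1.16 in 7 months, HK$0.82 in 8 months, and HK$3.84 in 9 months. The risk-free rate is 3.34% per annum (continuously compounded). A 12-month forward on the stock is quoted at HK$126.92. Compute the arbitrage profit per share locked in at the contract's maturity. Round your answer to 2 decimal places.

PV(dividends) I = 1.16·e^(−0.0334·7/12) + 0.82·e^(−0.0334·8/12) + 3.84·e^(−0.0334·9/12) = 5.6846
Fair forward F* = (S − I)·e^(rT) = (131.45 − 5.6846)·e^0.033400 = 125.7654 × 1.033964 = 130.0369
Market HK$126.92 < fair 130.0369: forward underpriced → reverse cash-and-carry (short the stock, invest proceeds at r, pay the dividends, go long the forward).
Profit at T = |F_mkt − F*| = |126.92 − 130.0369| = HK$3.12 per share

HK$3.12 per share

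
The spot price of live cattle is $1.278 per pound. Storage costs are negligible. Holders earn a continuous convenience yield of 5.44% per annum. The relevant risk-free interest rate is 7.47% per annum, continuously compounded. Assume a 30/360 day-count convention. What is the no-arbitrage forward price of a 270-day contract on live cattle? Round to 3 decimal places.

$1.298 per pound

Net carry = r + u − y = 0.0747 + 0.0000 − 0.0544 = 0.0203
F = S·e^((r+u−y)T) = 1.278 · e^(0.0203 × 270/360) = 1.278 · e^0.015225
= 1.278 × 1.015341 = $1.298 per pound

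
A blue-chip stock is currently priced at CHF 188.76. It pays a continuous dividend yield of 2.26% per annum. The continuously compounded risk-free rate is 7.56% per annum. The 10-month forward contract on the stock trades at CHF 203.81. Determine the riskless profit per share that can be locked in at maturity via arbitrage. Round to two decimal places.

Fair forward: F* = S·e^(carry·T), with carry = (r − q) = 0.0756 − 0.0226 = 0.0530
F* = 188.76 · e^(0.0530 × 10/12) = 188.76 · e^0.044167 = 188.76 × 1.045157 = CHF 197.2838
Market CHF 203.81 > fair CHF 197.2838: forward overpriced → cash-and-carry (buy spot, short the forward).
At maturity, profit = |F_mkt − F*| = |203.81 − 197.2838| = CHF 6.53 per share

CHF 6.53 per share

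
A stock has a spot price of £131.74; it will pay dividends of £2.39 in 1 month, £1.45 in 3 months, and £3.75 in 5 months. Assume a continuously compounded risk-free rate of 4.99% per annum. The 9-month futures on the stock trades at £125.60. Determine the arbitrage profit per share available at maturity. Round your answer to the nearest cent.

£3.39 per share

PV(dividends) I = 2.39·e^(−0.0499·1/12) + 1.45·e^(−0.0499·3/12) + 3.75·e^(−0.0499·5/12) = 7.4849
Fair futures F* = (S − I)·e^(rT) = (131.74 − 7.4849)·e^0.037425 = 124.2551 × 1.038134 = 128.9934
Market £125.60 < fair 128.9934: forward underpriced → reverse cash-and-carry (short the stock, invest proceeds at r, pay the dividends, go long the forward).
Profit at T = |F_mkt − F*| = |125.60 − 128.9934| = £3.39 per share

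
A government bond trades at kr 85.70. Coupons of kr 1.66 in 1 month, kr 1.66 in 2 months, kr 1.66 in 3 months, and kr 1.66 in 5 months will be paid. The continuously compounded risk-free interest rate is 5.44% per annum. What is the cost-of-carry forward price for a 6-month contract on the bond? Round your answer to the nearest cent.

PV(coupons) I = 1.66·e^(−0.0544·1/12) + 1.66·e^(−0.0544·2/12) + 1.66·e^(−0.0544·3/12) + 1.66·e^(−0.0544·5/12)
I = 1.6525 + 1.6450 + 1.6376 + 1.6228 = 6.5579
F = (S − I)·e^(rT) = (85.70 − 6.5579) · e^(0.0544·6/12)
= 79.1421 · e^0.027200 = 79.1421 × 1.027573 = kr 81.32

kr 81.32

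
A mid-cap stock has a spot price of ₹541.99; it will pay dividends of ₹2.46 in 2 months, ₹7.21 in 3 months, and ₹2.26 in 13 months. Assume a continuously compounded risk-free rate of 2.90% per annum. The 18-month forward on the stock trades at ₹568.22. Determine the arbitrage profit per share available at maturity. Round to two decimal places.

PV(dividends) I = 2.46·e^(−0.0290·2/12) + 7.21·e^(−0.0290·3/12) + 2.26·e^(−0.0290·13/12) = 11.7962
Fair forward F* = (S − I)·e^(rT) = (541.99 − 11.7962)·e^0.043500 = 530.1938 × 1.044460 = 553.7662
Market ₹568.22 > fair 553.7662: forward overpriced → cash-and-carry (borrow at r, buy the stock and collect the dividends, short the forward).
Profit at T = |F_mkt − F*| = |568.22 − 553.7662| = ₹14.45 per share

₹14.45 per share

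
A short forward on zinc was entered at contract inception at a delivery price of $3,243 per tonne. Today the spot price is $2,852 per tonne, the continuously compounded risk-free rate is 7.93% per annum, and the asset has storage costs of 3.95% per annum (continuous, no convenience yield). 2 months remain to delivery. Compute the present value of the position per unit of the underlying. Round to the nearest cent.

Current fair forward for the remaining 2 months: F = S·e^((r + u)·T), (r + u) = 0.0793 + 0.0395 = 0.1188
F = 2852 · e^(0.1188 × 2/12) = 2852 × 1.01999732 = 2909.0324
Value of long forward = (F − K)·e^(−rT) = (2909.0324 − 3243) · e^(−0.0793·2/12)
= -333.9676 × 0.98687029 = -329.58
Short position value = −(long value) = $329.58

$329.58 per tonne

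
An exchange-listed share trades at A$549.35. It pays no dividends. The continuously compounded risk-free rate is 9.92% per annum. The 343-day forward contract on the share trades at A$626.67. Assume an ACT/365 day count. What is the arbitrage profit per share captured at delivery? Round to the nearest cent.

Fair forward: F* = S·e^(carry·T), with carry = r = 0.0992
F* = 549.35 · e^(0.0992 × 343/365) = 549.35 · e^0.093221 = 549.35 × 1.097704 = A$603.0237
Market A$626.67 > fair A$603.0237: forward overpriced → cash-and-carry (buy spot, short the forward).
At maturity, profit = |F_mkt − F*| = |626.67 − 603.0237| = A$23.65 per share

A$23.65 per share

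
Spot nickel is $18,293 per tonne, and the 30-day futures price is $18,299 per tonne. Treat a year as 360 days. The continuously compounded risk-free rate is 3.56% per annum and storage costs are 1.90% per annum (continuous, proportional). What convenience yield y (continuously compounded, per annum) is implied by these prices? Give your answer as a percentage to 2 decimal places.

F = S·e^((r+u−y)T) ⇒ (r+u−y) = ln(F/S)/T
ln(18299/18293) = 0.000328; /T ⇒ 0.003936
y = r + u − ln(F/S)/T = 0.0356 + 0.0190 − 0.003936 = 0.050664
y = 5.07%

5.07%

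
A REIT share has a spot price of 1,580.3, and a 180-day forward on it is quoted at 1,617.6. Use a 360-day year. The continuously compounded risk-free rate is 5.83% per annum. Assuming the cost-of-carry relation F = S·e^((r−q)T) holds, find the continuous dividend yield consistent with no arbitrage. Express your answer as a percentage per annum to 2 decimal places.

1.16%

From F = S·e^((r−q)T): (r − q) = ln(F/S)/T
ln(1617.6/1580.3) = ln(1.023603) = 0.023329
(r − q) = 0.023329 / (180/360) = 0.046658
q = r − ln(F/S)/T = 0.0583 − 0.046658 = 0.011642
q = 1.16%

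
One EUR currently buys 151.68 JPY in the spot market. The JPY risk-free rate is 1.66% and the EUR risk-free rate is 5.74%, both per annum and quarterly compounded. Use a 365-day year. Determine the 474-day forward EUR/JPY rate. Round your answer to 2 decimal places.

By covered interest parity, F = S · (1+r_JPY/4)^(4T) / (1+r_EUR/4)^(4T)
= 151.68 × 1.021746 / 1.076819 = 151.68 × 0.948856
F = 143.92 JPY per EUR

143.92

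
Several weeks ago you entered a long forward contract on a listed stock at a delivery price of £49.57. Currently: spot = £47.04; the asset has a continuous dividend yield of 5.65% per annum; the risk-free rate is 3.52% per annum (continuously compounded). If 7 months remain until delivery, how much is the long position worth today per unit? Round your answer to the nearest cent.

-£3.05

Current fair forward for the remaining 7 months: F = S·e^((r − q)·T), (r − q) = 0.0352 − 0.0565 = -0.0213
F = 47.04 · e^(-0.0213 × 7/12) = 47.04 × 0.987652 = 46.4592
Value of long forward = (F − K)·e^(−rT) = (46.4592 − 49.57) · e^(−0.0352·7/12)
= -3.1108 × 0.979676 = -3.05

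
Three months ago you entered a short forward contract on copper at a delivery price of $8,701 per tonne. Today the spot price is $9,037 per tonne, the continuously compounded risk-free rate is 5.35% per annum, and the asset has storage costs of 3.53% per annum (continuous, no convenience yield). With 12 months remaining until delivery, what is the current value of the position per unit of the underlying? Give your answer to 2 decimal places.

Current fair forward for the remaining 12 months: F = S·e^((r + u)·T), (r + u) = 0.0535 + 0.0353 = 0.0888
F = 9037 · e^(0.0888 × 12/12) = 9037 × 1.09286206 = 9876.1944
Value of long forward = (F − K)·e^(−rT) = (9876.1944 − 8701) · e^(−0.0535·12/12)
= 1175.1944 × 0.94790594 = 1113.97
Short position value = −(long value) = -$1113.97

-$1113.97 per tonne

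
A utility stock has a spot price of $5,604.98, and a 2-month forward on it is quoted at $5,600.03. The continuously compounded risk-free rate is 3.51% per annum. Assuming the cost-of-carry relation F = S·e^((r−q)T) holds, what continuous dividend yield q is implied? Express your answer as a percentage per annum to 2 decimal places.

From F = S·e^((r−q)T): (r − q) = ln(F/S)/T
ln(5600.03/5604.98) = ln(0.999117) = -0.000883
(r − q) = -0.000883 / (2/12) = -0.005298
q = r − ln(F/S)/T = 0.0351 + 0.005298 = 0.040398
q = 4.04%

4.04%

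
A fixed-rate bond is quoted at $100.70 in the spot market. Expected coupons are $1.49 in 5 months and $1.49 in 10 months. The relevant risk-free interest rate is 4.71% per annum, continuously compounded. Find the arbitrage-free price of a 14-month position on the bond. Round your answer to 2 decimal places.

PV(coupons) I = 1.49·e^(−0.0471·5/12) + 1.49·e^(−0.0471·10/12)
I = 1.4610 + 1.4327 = 2.8937
F = (S − I)·e^(rT) = (100.70 − 2.8937) · e^(0.0471·14/12)
= 97.8063 · e^0.054950 = 97.8063 × 1.056488 = $103.33

$103.33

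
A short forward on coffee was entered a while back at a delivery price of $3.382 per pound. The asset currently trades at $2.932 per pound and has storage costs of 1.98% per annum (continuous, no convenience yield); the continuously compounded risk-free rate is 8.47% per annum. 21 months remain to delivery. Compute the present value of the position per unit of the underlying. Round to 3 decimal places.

Current fair forward for the remaining 21 months: F = S·e^((r + u)·T), (r + u) = 0.0847 + 0.0198 = 0.1045
F = 2.932 · e^(0.1045 × 21/12) = 2.932 × 1.200664 = 3.5203
Value of long forward = (F − K)·e^(−rT) = (3.5203 − 3.382) · e^(−0.0847·21/12)
= 0.1383 × 0.862237 = 0.119
Short position value = −(long value) = -$0.119

-$0.119 per pound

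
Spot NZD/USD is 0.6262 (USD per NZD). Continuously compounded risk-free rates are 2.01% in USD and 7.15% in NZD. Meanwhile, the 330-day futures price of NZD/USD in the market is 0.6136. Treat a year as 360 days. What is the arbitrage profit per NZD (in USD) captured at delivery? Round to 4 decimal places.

Fair futures: F* = S·e^(carry·T), with carry = (r_USD − r_NZD) = 0.0201 − 0.0715 = -0.0514
F* = 0.6262 · e^(-0.0514 × 330/360) = 0.6262 · e^-0.047117 = 0.6262 × 0.953976 = 0.5974
Market 0.6136 > fair 0.5974: forward overpriced → cash-and-carry (buy spot, short the forward).
At maturity, profit = |F_mkt − F*| = |0.6136 − 0.5974| = 0.0162 per NZD (in USD)

0.0162 per NZD (in USD)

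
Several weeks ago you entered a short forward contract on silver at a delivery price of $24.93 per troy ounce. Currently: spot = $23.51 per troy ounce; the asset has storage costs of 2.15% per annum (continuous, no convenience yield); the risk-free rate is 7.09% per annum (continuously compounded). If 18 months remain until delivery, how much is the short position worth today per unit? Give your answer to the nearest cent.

-$1.87 per troy ounce

Current fair forward for the remaining 18 months: F = S·e^((r + u)·T), (r + u) = 0.0709 + 0.0215 = 0.0924
F = 23.51 · e^(0.0924 × 18/12) = 23.51 × 1.148665 = 27.0051
Value of long forward = (F − K)·e^(−rT) = (27.0051 − 24.93) · e^(−0.0709·18/12)
= 2.0751 × 0.899110 = 1.87
Short position value = −(long value) = -$1.87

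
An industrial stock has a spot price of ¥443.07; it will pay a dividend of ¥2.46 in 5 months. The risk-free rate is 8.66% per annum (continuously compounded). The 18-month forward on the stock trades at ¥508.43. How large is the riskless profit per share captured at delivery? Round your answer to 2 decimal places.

¥6.60 per share

PV(dividends) I = 2.46·e^(−0.0866·5/12) = 2.3728
Fair forward F* = (S − I)·e^(rT) = (443.07 − 2.3728)·e^0.129900 = 440.6972 × 1.138715 = 501.8285
Market ¥508.43 > fair 501.8285: forward overpriced → cash-and-carry (borrow at r, buy the stock and collect the dividends, short the forward).
Profit at T = |F_mkt − F*| = |508.43 − 501.8285| = ¥6.60 per share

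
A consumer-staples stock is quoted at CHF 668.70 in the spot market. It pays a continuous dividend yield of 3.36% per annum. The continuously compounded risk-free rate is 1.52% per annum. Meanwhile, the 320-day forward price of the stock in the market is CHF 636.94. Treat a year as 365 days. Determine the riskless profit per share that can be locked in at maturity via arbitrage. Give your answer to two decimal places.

CHF 21.06 per share

Fair forward: F* = S·e^(carry·T), with carry = (r − q) = 0.0152 − 0.0336 = -0.0184
F* = 668.70 · e^(-0.0184 × 320/365) = 668.70 · e^-0.016132 = 668.70 × 0.983997 = CHF 657.9988
Market CHF 636.94 < fair CHF 657.9988: forward underpriced → reverse cash-and-carry (short spot, go long the forward).
At maturity, profit = |F_mkt − F*| = |636.94 − 657.9988| = CHF 21.06 per share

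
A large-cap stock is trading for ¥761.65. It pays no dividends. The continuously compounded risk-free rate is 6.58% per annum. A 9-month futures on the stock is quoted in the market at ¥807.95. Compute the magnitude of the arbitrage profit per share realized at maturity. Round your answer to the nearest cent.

Fair futures: F* = S·e^(carry·T), with carry = r = 0.0658
F* = 761.65 · e^(0.0658 × 9/12) = 761.65 · e^0.049350 = 761.65 × 1.050588 = ¥800.1804
Market ¥807.95 > fair ¥800.1804: forward overpriced → cash-and-carry (buy spot, short the forward).
At maturity, profit = |F_mkt − F*| = |807.95 − 800.1804| = ¥7.77 per share

¥7.77 per share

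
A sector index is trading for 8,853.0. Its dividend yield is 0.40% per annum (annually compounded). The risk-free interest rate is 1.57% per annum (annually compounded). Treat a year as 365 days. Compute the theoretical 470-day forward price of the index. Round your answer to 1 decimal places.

F = S · (1+r)^T / (1+q)^T
= 8853.0 × 1.020262 / 1.005154 = 8853.0 × 1.015031
F = 8,986.1

8,986.1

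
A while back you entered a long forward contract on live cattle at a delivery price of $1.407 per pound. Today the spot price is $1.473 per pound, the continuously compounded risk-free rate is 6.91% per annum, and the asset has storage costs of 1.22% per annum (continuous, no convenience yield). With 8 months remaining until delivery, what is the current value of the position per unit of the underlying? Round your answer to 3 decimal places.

Current fair forward for the remaining 8 months: F = S·e^((r + u)·T), (r + u) = 0.0691 + 0.0122 = 0.0813
F = 1.473 · e^(0.0813 × 8/12) = 1.473 × 1.055696 = 1.5550
Value of long forward = (F − K)·e^(−rT) = (1.5550 − 1.407) · e^(−0.0691·8/12)
= 0.1480 × 0.954978 = 0.141

$0.141 per pound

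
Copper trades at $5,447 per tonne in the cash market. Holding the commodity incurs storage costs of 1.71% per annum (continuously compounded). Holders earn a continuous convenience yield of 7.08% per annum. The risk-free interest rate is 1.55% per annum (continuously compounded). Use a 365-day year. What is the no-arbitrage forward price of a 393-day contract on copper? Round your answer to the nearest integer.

Net carry = r + u − y = 0.0155 + 0.0171 − 0.0708 = -0.0382
F = S·e^((r+u−y)T) = 5447 · e^(-0.0382 × 393/365) = 5447 · e^-0.041130
= 5447 × 0.959704 = $5,228 per tonne

$5,228 per tonne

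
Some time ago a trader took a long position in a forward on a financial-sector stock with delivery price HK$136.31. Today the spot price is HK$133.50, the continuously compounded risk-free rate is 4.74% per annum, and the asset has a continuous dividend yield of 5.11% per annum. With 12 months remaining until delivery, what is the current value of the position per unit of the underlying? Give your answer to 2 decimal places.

Current fair forward for the remaining 12 months: F = S·e^((r − q)·T), (r − q) = 0.0474 − 0.0511 = -0.0037
F = 133.50 · e^(-0.0037 × 12/12) = 133.50 × 0.996307 = 133.0070
Value of long forward = (F − K)·e^(−rT) = (133.0070 − 136.31) · e^(−0.0474·12/12)
= -3.3030 × 0.953706 = -3.15

-HK$3.15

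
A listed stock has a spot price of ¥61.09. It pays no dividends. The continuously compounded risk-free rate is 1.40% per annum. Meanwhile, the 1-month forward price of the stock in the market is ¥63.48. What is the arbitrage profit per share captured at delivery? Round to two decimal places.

Fair forward: F* = S·e^(carry·T), with carry = r = 0.0140
F* = 61.09 · e^(0.0140 × 1/12) = 61.09 · e^0.001167 = 61.09 × 1.001168 = ¥61.1614
Market ¥63.48 > fair ¥61.1614: forward overpriced → cash-and-carry (buy spot, short the forward).
At maturity, profit = |F_mkt − F*| = |63.48 − 61.1614| = ¥2.32 per share

¥2.32 per share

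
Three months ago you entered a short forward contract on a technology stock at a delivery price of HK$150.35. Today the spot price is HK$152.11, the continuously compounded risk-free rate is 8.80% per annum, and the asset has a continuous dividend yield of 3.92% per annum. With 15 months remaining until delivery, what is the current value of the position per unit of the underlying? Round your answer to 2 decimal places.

-HK$10.15

Current fair forward for the remaining 15 months: F = S·e^((r − q)·T), (r − q) = 0.0880 − 0.0392 = 0.0488
F = 152.11 · e^(0.0488 × 15/12) = 152.11 × 1.062899 = 161.6776
Value of long forward = (F − K)·e^(−rT) = (161.6776 − 150.35) · e^(−0.0880·15/12)
= 11.3276 × 0.895834 = 10.15
Short position value = −(long value) = -HK$10.15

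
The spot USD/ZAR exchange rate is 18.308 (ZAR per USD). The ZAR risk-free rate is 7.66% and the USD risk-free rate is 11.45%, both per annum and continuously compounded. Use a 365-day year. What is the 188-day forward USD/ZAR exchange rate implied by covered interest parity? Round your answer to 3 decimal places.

17.954

F = S·e^((r_ZAR − r_USD)T) = 18.308 · e^((0.0766 − 0.1145) × 188/365)
= 18.308 · e^-0.019521 = 18.308 × 0.980668
F = 17.954 ZAR per USD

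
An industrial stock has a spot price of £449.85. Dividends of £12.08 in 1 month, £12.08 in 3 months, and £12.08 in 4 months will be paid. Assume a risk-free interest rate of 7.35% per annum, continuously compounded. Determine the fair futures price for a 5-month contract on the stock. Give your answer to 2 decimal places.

£427.08

PV(dividends) I = 12.08·e^(−0.0735·1/12) + 12.08·e^(−0.0735·3/12) + 12.08·e^(−0.0735·4/12)
I = 12.0062 + 11.8601 + 11.7876 = 35.6539
F = (S − I)·e^(rT) = (449.85 − 35.6539) · e^(0.0735·5/12)
= 414.1961 · e^0.030625 = 414.1961 × 1.031099 = £427.08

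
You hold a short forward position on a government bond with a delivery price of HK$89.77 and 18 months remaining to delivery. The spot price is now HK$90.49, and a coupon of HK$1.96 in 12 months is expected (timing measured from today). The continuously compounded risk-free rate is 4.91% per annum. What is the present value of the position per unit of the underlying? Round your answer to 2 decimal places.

PV(remaining coupons) I = 1.96·e^(−0.0491·12/12) = 1.8661
Current forward F = (S − I)·e^(rT) = (90.49 − 1.8661)·e^(0.0491·18/12) = 88.6239 × 1.076430 = 95.3974
Value (long) = (F − K)·e^(−rT) = (95.3974 − 89.77) × 0.928997 = 5.2278
Short position value = −(long value) = -HK$5.23

-HK$5.23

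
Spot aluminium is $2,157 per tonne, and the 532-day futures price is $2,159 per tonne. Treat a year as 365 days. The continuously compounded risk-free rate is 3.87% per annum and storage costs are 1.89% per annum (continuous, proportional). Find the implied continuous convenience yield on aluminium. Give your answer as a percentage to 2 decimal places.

5.70%

F = S·e^((r+u−y)T) ⇒ (r+u−y) = ln(F/S)/T
ln(2159/2157) = 0.000927; /T ⇒ 0.000636
y = r + u − ln(F/S)/T = 0.0387 + 0.0189 − 0.000636 = 0.056964
y = 5.70%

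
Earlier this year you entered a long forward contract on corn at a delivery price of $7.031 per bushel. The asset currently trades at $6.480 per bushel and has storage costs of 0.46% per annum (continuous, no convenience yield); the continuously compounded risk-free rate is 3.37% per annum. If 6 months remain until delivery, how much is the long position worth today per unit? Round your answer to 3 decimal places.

-$0.419 per bushel

Current fair forward for the remaining 6 months: F = S·e^((r + u)·T), (r + u) = 0.0337 + 0.0046 = 0.0383
F = 6.480 · e^(0.0383 × 6/12) = 6.480 × 1.019335 = 6.6053
Value of long forward = (F − K)·e^(−rT) = (6.6053 − 7.031) · e^(−0.0337·6/12)
= -0.4257 × 0.983291 = -0.419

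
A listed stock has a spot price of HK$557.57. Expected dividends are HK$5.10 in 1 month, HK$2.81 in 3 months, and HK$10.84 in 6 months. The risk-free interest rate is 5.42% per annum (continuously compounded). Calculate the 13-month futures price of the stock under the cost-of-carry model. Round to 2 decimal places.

PV(dividends) I = 5.10·e^(−0.0542·1/12) + 2.81·e^(−0.0542·3/12) + 10.84·e^(−0.0542·6/12)
I = 5.0770 + 2.7722 + 10.5502 = 18.3994
F = (S − I)·e^(rT) = (557.57 − 18.3994) · e^(0.0542·13/12)
= 539.1706 · e^0.058717 = 539.1706 × 1.060475 = HK$571.78

HK$571.78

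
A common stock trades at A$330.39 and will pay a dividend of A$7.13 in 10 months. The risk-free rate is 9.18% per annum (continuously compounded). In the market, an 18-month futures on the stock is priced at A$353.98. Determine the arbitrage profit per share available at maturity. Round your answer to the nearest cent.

A$17.61 per share

PV(dividends) I = 7.13·e^(−0.0918·10/12) = 6.6049
Fair futures F* = (S − I)·e^(rT) = (330.39 − 6.6049)·e^0.137700 = 323.7851 × 1.147631 = 371.5858
Market A$353.98 < fair 371.5858: forward underpriced → reverse cash-and-carry (short the stock, invest proceeds at r, pay the dividends, go long the forward).
Profit at T = |F_mkt − F*| = |353.98 − 371.5858| = A$17.61 per share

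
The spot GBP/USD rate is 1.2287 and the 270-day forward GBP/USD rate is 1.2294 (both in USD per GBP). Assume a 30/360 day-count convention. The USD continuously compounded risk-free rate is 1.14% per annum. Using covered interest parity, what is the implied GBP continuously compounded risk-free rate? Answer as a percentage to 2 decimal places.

1.06%

F = S·e^((r_USD − r_GBP)T) ⇒ r_GBP = r_USD − ln(F/S)/T
ln(1.2294/1.2287) = 0.000570; /(270/360) = 0.000760
r_GBP = 0.0114 − 0.000760 = 0.010640
r_GBP = 1.06%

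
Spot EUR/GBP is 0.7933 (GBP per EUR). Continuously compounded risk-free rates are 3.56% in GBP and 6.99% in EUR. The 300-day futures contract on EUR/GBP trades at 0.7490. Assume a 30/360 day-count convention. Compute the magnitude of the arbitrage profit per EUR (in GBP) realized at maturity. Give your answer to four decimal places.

Fair futures: F* = S·e^(carry·T), with carry = (r_GBP − r_EUR) = 0.0356 − 0.0699 = -0.0343
F* = 0.7933 · e^(-0.0343 × 300/360) = 0.7933 · e^-0.028583 = 0.7933 × 0.971822 = 0.7709
Market 0.7490 < fair 0.7709: forward underpriced → reverse cash-and-carry (short spot, go long the forward).
At maturity, profit = |F_mkt − F*| = |0.7490 − 0.7709| = 0.0219 per EUR (in GBP)

0.0219 per EUR (in GBP)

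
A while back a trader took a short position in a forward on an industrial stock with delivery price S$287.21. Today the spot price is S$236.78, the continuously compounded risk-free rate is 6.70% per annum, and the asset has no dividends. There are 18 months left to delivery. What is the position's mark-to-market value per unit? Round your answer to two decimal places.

Current fair forward for the remaining 18 months: F = S·e^(r·T), r = 0.0670
F = 236.78 · e^(0.0670 × 18/12) = 236.78 × 1.105724 = 261.8133
Value of long forward = (F − K)·e^(−rT) = (261.8133 − 287.21) · e^(−0.0670·18/12)
= -25.3967 × 0.904385 = -22.97
Short position value = −(long value) = S$22.97

S$22.97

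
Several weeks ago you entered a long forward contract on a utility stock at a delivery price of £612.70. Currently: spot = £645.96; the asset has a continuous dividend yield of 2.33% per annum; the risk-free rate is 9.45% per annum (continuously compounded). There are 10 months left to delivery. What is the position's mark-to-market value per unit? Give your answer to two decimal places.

Current fair forward for the remaining 10 months: F = S·e^((r − q)·T), (r − q) = 0.0945 − 0.0233 = 0.0712
F = 645.96 · e^(0.0712 × 10/12) = 645.96 × 1.061129 = 685.4469
Value of long forward = (F − K)·e^(−rT) = (685.4469 − 612.70) · e^(−0.0945·10/12)
= 72.7469 × 0.924271 = 67.24

£67.24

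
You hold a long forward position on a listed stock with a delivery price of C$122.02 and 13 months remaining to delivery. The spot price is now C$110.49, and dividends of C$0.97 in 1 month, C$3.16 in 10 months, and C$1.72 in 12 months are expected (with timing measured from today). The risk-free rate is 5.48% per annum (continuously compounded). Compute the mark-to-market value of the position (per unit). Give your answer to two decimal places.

-C$10.11

PV(remaining dividends) I = 0.97·e^(−0.0548·1/12) + 3.16·e^(−0.0548·10/12) + 1.72·e^(−0.0548·12/12) = 5.6128
Current forward F = (S − I)·e^(rT) = (110.49 − 5.6128)·e^(0.0548·13/12) = 104.8772 × 1.061164 = 111.2919
Value (long) = (F − K)·e^(−rT) = (111.2919 − 122.02) × 0.942361 = -10.1097
Value = -C$10.11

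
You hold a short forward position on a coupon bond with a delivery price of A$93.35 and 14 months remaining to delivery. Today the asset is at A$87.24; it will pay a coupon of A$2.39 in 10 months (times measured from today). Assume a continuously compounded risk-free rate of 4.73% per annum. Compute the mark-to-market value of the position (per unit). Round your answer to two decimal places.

PV(remaining coupons) I = 2.39·e^(−0.0473·10/12) = 2.2976
Current forward F = (S − I)·e^(rT) = (87.24 − 2.2976)·e^(0.0473·14/12) = 84.9424 × 1.056734 = 89.7615
Value (long) = (F − K)·e^(−rT) = (89.7615 − 93.35) × 0.946312 = -3.3958
Short position value = −(long value) = A$3.40

A$3.40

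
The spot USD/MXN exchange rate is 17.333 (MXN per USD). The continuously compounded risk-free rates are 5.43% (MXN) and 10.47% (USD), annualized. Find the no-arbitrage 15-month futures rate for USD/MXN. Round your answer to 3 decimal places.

16.275

F = S·e^((r_MXN − r_USD)T) = 17.333 · e^((0.0543 − 0.1047) × 15/12)
= 17.333 · e^-0.063000 = 17.333 × 0.938943
F = 16.275 MXN per USD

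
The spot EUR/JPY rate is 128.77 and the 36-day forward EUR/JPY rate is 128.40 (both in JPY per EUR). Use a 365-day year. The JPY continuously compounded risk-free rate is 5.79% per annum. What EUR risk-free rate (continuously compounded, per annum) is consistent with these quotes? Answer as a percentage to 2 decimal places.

8.71%

F = S·e^((r_JPY − r_EUR)T) ⇒ r_EUR = r_JPY − ln(F/S)/T
ln(128.40/128.77) = -0.002877; /(36/365) = -0.029170
r_EUR = 0.0579 + 0.029170 = 0.087070
r_EUR = 8.71%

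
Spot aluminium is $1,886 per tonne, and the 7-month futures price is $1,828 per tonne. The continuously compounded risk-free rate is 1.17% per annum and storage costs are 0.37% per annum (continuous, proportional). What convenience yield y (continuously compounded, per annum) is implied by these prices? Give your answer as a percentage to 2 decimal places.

6.89%

F = S·e^((r+u−y)T) ⇒ (r+u−y) = ln(F/S)/T
ln(1828/1886) = -0.031236; /T ⇒ -0.053547
y = r + u − ln(F/S)/T = 0.0117 + 0.0037 + 0.053547 = 0.068947
y = 6.89%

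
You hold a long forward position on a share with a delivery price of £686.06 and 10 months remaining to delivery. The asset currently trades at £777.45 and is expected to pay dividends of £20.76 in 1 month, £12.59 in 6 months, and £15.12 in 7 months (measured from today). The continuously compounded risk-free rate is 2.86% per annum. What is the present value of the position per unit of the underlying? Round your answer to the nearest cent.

PV(remaining dividends) I = 20.76·e^(−0.0286·1/12) + 12.59·e^(−0.0286·6/12) + 15.12·e^(−0.0286·7/12) = 47.9917
Current forward F = (S − I)·e^(rT) = (777.45 − 47.9917)·e^(0.0286·10/12) = 729.4583 × 1.024120 = 747.0528
Value (long) = (F − K)·e^(−rT) = (747.0528 − 686.06) × 0.976448 = 59.5563
Value = £59.56

£59.56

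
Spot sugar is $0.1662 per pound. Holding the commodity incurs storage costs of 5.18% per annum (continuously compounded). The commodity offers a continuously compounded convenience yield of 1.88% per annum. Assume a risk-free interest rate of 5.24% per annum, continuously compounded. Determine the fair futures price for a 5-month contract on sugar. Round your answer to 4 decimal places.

Net carry = r + u − y = 0.0524 + 0.0518 − 0.0188 = 0.0854
F = S·e^((r+u−y)T) = 0.1662 · e^(0.0854 × 5/12) = 0.1662 · e^0.035583
= 0.1662 × 1.036224 = $0.1722 per pound

$0.1722 per pound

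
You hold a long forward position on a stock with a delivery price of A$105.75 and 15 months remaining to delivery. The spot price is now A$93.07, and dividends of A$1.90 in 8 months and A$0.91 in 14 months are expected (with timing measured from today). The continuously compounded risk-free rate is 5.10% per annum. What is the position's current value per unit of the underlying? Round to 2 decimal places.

PV(remaining dividends) I = 1.90·e^(−0.0510·8/12) + 0.91·e^(−0.0510·14/12) = 2.6939
Current forward F = (S − I)·e^(rT) = (93.07 − 2.6939)·e^(0.0510·15/12) = 90.3761 × 1.065826 = 96.3252
Value (long) = (F − K)·e^(−rT) = (96.3252 − 105.75) × 0.938240 = -8.8427
Value = -A$8.84

-A$8.84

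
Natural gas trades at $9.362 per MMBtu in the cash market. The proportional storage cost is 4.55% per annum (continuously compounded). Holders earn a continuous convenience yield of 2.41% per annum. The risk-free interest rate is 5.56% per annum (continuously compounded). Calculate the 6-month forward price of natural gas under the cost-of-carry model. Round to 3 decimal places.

$9.729 per MMBtu

Net carry = r + u − y = 0.0556 + 0.0455 − 0.0241 = 0.0770
F = S·e^((r+u−y)T) = 9.362 · e^(0.0770 × 6/12) = 9.362 · e^0.038500
= 9.362 × 1.039251 = $9.729 per MMBtu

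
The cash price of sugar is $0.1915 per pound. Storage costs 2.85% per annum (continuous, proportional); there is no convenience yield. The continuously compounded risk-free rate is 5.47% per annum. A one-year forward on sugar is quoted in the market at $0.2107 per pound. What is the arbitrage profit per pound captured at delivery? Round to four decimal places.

Fair forward: F* = S·e^(carry·T), with carry = (r + u) = 0.0547 + 0.0285 = 0.0832
F* = 0.1915 · e^(0.0832 × 12/12) = 0.1915 · e^0.083200 = 0.1915 × 1.086759 = $0.2081
Market $0.2107 > fair $0.2081: forward overpriced → cash-and-carry (buy spot, short the forward).
At maturity, profit = |F_mkt − F*| = |0.2107 − 0.2081| = $0.0026 per pound

$0.0026 per pound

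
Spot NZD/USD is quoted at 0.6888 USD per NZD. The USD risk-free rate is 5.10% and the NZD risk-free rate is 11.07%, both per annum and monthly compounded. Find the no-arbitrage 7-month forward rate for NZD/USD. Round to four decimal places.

0.6654

By covered interest parity, F = S · (1+r_USD/12)^(12T) / (1+r_NZD/12)^(12T)
= 0.6888 × 1.030132 / 1.066390 = 0.6888 × 0.965999
F = 0.6654 USD per NZD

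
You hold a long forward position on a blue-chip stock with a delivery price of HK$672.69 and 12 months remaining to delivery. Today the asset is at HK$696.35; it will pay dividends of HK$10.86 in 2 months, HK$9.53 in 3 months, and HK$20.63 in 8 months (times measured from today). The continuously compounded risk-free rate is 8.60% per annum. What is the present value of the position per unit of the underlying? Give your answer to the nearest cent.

HK$39.58

PV(remaining dividends) I = 10.86·e^(−0.0860·2/12) + 9.53·e^(−0.0860·3/12) + 20.63·e^(−0.0860·8/12) = 39.5132
Current forward F = (S − I)·e^(rT) = (696.35 − 39.5132)·e^(0.0860·12/12) = 656.8368 × 1.089806 = 715.8247
Value (long) = (F − K)·e^(−rT) = (715.8247 − 672.69) × 0.917594 = 39.5801
Value = HK$39.58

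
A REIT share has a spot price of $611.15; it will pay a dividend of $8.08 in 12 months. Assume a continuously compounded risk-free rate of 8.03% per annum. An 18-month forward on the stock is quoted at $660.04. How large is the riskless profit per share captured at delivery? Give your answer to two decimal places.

PV(dividends) I = 8.08·e^(−0.0803·12/12) = 7.4565
Fair forward F* = (S − I)·e^(rT) = (611.15 − 7.4565)·e^0.120450 = 603.6935 × 1.128004 = 680.9687
Market $660.04 < fair 680.9687: forward underpriced → reverse cash-and-carry (short the stock, invest proceeds at r, pay the dividends, go long the forward).
Profit at T = |F_mkt − F*| = |660.04 − 680.9687| = $20.93 per share

$20.93 per share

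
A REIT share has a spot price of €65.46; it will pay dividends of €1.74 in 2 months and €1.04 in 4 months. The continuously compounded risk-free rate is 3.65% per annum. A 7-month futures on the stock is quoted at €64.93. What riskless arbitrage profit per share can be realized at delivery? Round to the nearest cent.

PV(dividends) I = 1.74·e^(−0.0365·2/12) + 1.04·e^(−0.0365·4/12) = 2.7569
Fair futures F* = (S − I)·e^(rT) = (65.46 − 2.7569)·e^0.021292 = 62.7031 × 1.021520 = 64.0525
Market €64.93 > fair 64.0525: forward overpriced → cash-and-carry (borrow at r, buy the stock and collect the dividends, short the forward).
Profit at T = |F_mkt − F*| = |64.93 − 64.0525| = €0.88 per share

€0.88 per share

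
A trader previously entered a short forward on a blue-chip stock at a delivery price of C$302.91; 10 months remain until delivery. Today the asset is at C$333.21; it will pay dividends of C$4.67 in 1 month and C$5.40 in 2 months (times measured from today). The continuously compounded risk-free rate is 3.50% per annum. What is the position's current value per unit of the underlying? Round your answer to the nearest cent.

-C$28.98

PV(remaining dividends) I = 4.67·e^(−0.0350·1/12) + 5.40·e^(−0.0350·2/12) = 10.0250
Current forward F = (S − I)·e^(rT) = (333.21 − 10.0250)·e^(0.0350·10/12) = 323.1850 × 1.029596 = 332.7500
Value (long) = (F − K)·e^(−rT) = (332.7500 − 302.91) × 0.971255 = 28.9822
Short position value = −(long value) = -C$28.98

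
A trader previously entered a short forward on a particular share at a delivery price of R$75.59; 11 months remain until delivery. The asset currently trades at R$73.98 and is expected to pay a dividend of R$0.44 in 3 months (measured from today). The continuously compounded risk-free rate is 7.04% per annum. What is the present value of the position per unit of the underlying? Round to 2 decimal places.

-R$2.68

PV(remaining dividends) I = 0.44·e^(−0.0704·3/12) = 0.4323
Current forward F = (S − I)·e^(rT) = (73.98 − 0.4323)·e^(0.0704·11/12) = 73.5477 × 1.066661 = 78.4505
Value (long) = (F − K)·e^(−rT) = (78.4505 − 75.59) × 0.937505 = 2.6817
Short position value = −(long value) = -R$2.68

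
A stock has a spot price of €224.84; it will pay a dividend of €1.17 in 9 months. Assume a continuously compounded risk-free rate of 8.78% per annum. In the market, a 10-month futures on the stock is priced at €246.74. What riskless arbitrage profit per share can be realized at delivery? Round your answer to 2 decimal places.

€6.01 per share

PV(dividends) I = 1.17·e^(−0.0878·9/12) = 1.0954
Fair futures F* = (S − I)·e^(rT) = (224.84 − 1.0954)·e^0.073167 = 223.7446 × 1.075910 = 240.7291
Market €246.74 > fair 240.7291: forward overpriced → cash-and-carry (borrow at r, buy the stock and collect the dividends, short the forward).
Profit at T = |F_mkt − F*| = |246.74 − 240.7291| = €6.01 per share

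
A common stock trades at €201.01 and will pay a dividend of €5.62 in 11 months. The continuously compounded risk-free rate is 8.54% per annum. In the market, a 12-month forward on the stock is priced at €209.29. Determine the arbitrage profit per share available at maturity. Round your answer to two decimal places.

PV(dividends) I = 5.62·e^(−0.0854·11/12) = 5.1968
Fair forward F* = (S − I)·e^(rT) = (201.01 − 5.1968)·e^0.085400 = 195.8132 × 1.089153 = 213.2705
Market €209.29 < fair 213.2705: forward underpriced → reverse cash-and-carry (short the stock, invest proceeds at r, pay the dividends, go long the forward).
Profit at T = |F_mkt − F*| = |209.29 − 213.2705| = €3.98 per share

€3.98 per share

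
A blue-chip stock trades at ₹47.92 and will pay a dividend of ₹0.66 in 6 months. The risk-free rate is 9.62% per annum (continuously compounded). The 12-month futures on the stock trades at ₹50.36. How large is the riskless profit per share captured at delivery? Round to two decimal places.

PV(dividends) I = 0.66·e^(−0.0962·6/12) = 0.6290
Fair futures F* = (S − I)·e^(rT) = (47.92 − 0.6290)·e^0.096200 = 47.2910 × 1.100979 = 52.0664
Market ₹50.36 < fair 52.0664: forward underpriced → reverse cash-and-carry (short the stock, invest proceeds at r, pay the dividends, go long the forward).
Profit at T = |F_mkt − F*| = |50.36 − 52.0664| = ₹1.71 per share

₹1.71 per share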